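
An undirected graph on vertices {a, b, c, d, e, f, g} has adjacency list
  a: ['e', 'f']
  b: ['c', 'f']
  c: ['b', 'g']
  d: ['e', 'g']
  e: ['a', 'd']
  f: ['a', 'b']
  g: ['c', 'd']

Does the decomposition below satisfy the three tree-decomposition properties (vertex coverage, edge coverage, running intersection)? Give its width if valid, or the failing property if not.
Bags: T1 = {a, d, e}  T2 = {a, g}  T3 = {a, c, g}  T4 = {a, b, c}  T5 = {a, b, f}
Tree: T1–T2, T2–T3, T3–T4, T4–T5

A tree decomposition must satisfy three properties: every vertex lies in some bag; for every edge, both endpoints lie together in some bag; and for every vertex, the bags containing it form a connected subtree. Here edge (d,g) lies in no bag, so the decomposition is invalid.

No — edge (d,g) lies in no bag.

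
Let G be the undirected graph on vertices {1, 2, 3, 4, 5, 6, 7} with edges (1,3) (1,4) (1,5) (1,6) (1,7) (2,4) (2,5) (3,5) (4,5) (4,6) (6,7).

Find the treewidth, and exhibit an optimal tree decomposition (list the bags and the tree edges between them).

Each bag holds 3 vertices, so the decomposition has width 2, which upper-bounds the treewidth. Conversely, {1, 3, 5} is a clique of size 3, and the vertices of any clique must share a bag in every tree decomposition; so some bag has ≥ 3 vertices and tw(G) ≥ 2. Hence tw(G) = 2 exactly.

Treewidth 2.
One optimal decomposition is:
Bags: B1 = {1, 4, 6}  B2 = {1, 4, 5}  B3 = {2, 4, 5}  B4 = {1, 3, 5}  B5 = {1, 6, 7}
Tree: B1–B2, B2–B3, B2–B4, B1–B5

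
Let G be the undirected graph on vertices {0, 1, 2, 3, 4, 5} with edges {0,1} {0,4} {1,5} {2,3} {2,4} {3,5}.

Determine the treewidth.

A width-2 tree decomposition is:
Bags: B1 = {1, 3, 5}  B2 = {1, 2, 3}  B3 = {1, 2, 4}  B4 = {0, 1, 4}
Tree: B1–B2, B2–B3, B3–B4
The largest bag has 3 vertices, giving width 2; this decomposition certifies tw(G) ≤ 2. Since 1–5–3–2–4–0–1 is a cycle in G, G is not acyclic. Forests are exactly the graphs of treewidth ≤ 1, so tw(G) ≥ 2. The upper and lower bounds meet at 2, so that is the treewidth.

2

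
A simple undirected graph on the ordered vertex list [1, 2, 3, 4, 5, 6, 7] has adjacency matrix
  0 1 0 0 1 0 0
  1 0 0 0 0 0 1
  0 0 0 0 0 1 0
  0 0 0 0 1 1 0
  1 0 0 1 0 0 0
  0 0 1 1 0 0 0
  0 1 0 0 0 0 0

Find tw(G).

1

A width-1 tree decomposition is:
Bags: B1 = {2, 7}  B2 = {1, 2}  B3 = {1, 5}  B4 = {4, 5}  B5 = {4, 6}  B6 = {3, 6}
Tree: B1–B2, B2–B3, B3–B4, B4–B5, B5–B6
Each bag holds 2 vertices, so the decomposition has width 1, which upper-bounds the treewidth. Any graph with an edge has treewidth ≥ 1, and G has the edge 7–2. Hence tw(G) = 1 exactly.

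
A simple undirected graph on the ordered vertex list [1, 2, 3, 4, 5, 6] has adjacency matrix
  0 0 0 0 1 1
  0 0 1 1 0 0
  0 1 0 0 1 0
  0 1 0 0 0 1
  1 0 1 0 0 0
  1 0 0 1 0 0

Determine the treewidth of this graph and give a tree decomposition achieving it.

Treewidth 2.
Bags: B1 = {1, 4, 6}  B2 = {1, 4, 5}  B3 = {3, 4, 5}  B4 = {2, 3, 4}
Tree: B1–B2, B2–B3, B3–B4

The largest bag has 3 vertices, giving width 2; this decomposition certifies tw(G) ≤ 2. For the lower bound, G contains the cycle 4–6–1–5–3–2–4, so G is not a forest; only forests have treewidth ≤ 1, hence tw(G) ≥ 2. Therefore the treewidth is 2.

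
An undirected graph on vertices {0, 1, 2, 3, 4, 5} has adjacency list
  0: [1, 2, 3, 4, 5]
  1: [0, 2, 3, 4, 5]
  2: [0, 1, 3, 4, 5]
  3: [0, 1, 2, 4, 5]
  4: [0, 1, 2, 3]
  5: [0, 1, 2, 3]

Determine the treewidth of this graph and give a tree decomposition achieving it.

The largest bag has 5 vertices, giving width 4; this decomposition certifies tw(G) ≤ 4. Conversely, {0, 1, 2, 3, 4} is a clique of size 5, and the vertices of any clique must share a bag in every tree decomposition; so some bag has ≥ 5 vertices and tw(G) ≥ 4. The upper and lower bounds meet at 4, so that is the treewidth.

Treewidth 4.
One optimal decomposition is:
Bags: B1 = {0, 1, 2, 3, 4}  B2 = {0, 1, 2, 3, 5}
Tree: B1–B2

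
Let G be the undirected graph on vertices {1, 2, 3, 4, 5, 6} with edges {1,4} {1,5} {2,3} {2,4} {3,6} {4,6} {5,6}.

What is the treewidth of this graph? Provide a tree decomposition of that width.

Treewidth 2.
One such decomposition:
Bags: B1 = {1, 5, 6}  B2 = {1, 4, 6}  B3 = {3, 4, 6}  B4 = {2, 3, 4}
Tree: B1–B2, B2–B3, B3–B4

The largest bag has 3 vertices, giving width 2; this decomposition certifies tw(G) ≤ 2. For the lower bound, G contains the cycle 5–1–4–6–5, so G is not a forest; only forests have treewidth ≤ 1, hence tw(G) ≥ 2. The upper and lower bounds meet at 2, so that is the treewidth.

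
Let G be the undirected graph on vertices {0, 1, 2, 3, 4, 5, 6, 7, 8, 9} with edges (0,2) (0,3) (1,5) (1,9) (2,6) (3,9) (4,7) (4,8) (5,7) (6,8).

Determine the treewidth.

A width-2 tree decomposition is:
Bags: B1 = {0, 2, 6}  B2 = {0, 6, 8}  B3 = {0, 4, 8}  B4 = {0, 4, 7}  B5 = {0, 5, 7}  B6 = {0, 1, 5}  B7 = {0, 1, 9}  B8 = {0, 3, 9}
Tree: B1–B2, B2–B3, B3–B4, B4–B5, B5–B6, B6–B7, B7–B8
The largest bag has 3 vertices, giving width 2; this decomposition certifies tw(G) ≤ 2. For the lower bound, G contains the cycle 0–2–6–8–4–7–5–1–9–3–0, so G is not a forest; only forests have treewidth ≤ 1, hence tw(G) ≥ 2. Combining the bounds, tw(G) = 2.

2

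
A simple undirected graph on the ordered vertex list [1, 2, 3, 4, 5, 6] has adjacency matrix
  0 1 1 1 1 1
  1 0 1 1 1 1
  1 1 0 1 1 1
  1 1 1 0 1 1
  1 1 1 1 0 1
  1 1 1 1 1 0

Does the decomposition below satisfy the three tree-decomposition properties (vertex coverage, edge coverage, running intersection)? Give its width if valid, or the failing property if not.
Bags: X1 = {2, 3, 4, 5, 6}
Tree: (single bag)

No — vertex 1 appears in no bag.

A tree decomposition must satisfy three properties: every vertex lies in some bag; for every edge, both endpoints lie together in some bag; and for every vertex, the bags containing it form a connected subtree. Here vertex 1 appears in no bag, so the decomposition is invalid.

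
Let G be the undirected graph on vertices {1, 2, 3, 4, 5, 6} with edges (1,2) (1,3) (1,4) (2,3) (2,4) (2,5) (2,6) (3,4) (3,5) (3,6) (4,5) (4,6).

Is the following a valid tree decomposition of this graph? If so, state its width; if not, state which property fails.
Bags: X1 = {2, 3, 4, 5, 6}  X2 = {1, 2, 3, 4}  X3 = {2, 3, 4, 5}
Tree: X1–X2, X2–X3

A tree decomposition must satisfy three properties: every vertex lies in some bag; for every edge, both endpoints lie together in some bag; and for every vertex, the bags containing it form a connected subtree. Here bags containing vertex 5 are not connected in the tree, so the decomposition is invalid.

No — bags containing vertex 5 are not connected in the tree.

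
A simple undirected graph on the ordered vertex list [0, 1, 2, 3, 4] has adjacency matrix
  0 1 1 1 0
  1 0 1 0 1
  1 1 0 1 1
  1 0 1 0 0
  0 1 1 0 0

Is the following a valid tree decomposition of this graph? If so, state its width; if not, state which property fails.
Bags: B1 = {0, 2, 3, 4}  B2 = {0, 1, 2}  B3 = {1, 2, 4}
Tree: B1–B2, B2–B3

A tree decomposition must satisfy three properties: every vertex lies in some bag; for every edge, both endpoints lie together in some bag; and for every vertex, the bags containing it form a connected subtree. Here bags containing vertex 4 are not connected in the tree, so the decomposition is invalid.

No — bags containing vertex 4 are not connected in the tree.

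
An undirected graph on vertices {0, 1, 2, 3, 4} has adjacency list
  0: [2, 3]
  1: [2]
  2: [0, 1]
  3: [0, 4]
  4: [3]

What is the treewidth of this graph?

A width-1 tree decomposition is:
Bags: B1 = {3, 4}  B2 = {0, 3}  B3 = {0, 2}  B4 = {1, 2}
Tree: B1–B2, B2–B3, B3–B4
Each bag holds 2 vertices, so the decomposition has width 1, which upper-bounds the treewidth. G has an edge, so its treewidth is at least 1. Combining the bounds, tw(G) = 1.

1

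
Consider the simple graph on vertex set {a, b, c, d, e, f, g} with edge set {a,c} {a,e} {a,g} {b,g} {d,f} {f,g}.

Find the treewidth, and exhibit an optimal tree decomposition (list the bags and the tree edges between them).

The largest bag has 2 vertices, giving width 1; this decomposition certifies tw(G) ≤ 1. Since G has at least one edge (e.g. a–g), it is not an edgeless graph, so tw(G) ≥ 1. Therefore the treewidth is 1.

Treewidth 1.
Bags: B1 = {a, g}  B2 = {f, g}  B3 = {a, c}  B4 = {d, f}  B5 = {b, g}  B6 = {a, e}
Tree: B1–B2, B1–B3, B2–B4, B1–B5, B1–B6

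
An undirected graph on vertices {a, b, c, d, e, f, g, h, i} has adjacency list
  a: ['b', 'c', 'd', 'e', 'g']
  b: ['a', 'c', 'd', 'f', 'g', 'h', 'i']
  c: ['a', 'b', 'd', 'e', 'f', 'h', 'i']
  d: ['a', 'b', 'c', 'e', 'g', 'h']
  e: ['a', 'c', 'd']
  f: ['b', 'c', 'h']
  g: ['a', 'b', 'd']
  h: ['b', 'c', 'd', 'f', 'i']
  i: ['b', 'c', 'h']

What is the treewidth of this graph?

A width-3 tree decomposition is:
Bags: B1 = {a, b, c, d}  B2 = {a, c, d, e}  B3 = {b, c, d, h}  B4 = {a, b, d, g}  B5 = {b, c, f, h}  B6 = {b, c, h, i}
Tree: B1–B2, B1–B3, B1–B4, B3–B5, B5–B6
Each bag holds 4 vertices, so the decomposition has width 3, which upper-bounds the treewidth. For the lower bound, the 4 vertices {a, c, d, e} are pairwise adjacent, and any tree decomposition puts a clique entirely inside one bag — forcing width ≥ 3. The upper and lower bounds meet at 3, so that is the treewidth.

3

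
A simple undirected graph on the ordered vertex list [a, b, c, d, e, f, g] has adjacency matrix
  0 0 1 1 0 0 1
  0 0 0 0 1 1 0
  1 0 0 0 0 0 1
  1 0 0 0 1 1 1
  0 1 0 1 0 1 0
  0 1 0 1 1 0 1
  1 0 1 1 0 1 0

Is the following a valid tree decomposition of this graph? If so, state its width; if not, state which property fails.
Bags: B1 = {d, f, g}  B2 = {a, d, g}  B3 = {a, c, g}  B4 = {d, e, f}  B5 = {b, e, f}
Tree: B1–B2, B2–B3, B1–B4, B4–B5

Vertex coverage: the bags together contain {a, b, c, d, e, f, g}, the full vertex set. Edge coverage: each edge of G has both endpoints in at least one bag. Running intersection: for every vertex, the bags containing it form a connected subtree. All three properties hold, so this is a valid tree decomposition of width max|bag| − 1 = 2, and hence tw(G) ≤ 2.

Yes; width 2.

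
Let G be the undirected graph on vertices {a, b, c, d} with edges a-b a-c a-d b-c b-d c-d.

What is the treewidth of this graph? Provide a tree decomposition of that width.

Treewidth 3.
One such decomposition:
Bags: B1 = {a, b, c, d}
Tree: (single bag)

A single bag containing all 4 vertices is trivially a valid decomposition of width 3. For the lower bound, the 4 vertices {a, b, c, d} are pairwise adjacent, and any tree decomposition puts a clique entirely inside one bag — forcing width ≥ 3. Combining the bounds, tw(G) = 3.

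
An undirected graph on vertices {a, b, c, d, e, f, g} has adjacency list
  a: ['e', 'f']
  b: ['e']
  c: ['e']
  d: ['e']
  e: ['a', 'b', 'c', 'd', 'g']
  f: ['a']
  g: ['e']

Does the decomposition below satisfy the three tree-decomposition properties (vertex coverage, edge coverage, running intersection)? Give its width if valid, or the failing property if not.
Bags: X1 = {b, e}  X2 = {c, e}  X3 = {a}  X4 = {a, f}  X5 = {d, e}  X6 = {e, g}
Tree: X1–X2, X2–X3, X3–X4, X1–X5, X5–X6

A tree decomposition must satisfy three properties: every vertex lies in some bag; for every edge, both endpoints lie together in some bag; and for every vertex, the bags containing it form a connected subtree. Here edge (e,a) lies in no bag, so the decomposition is invalid.

No — edge (e,a) lies in no bag.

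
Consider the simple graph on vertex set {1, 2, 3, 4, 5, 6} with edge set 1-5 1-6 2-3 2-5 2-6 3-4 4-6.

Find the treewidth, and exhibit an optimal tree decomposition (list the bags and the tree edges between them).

The largest bag has 3 vertices, giving width 2; this decomposition certifies tw(G) ≤ 2. For the lower bound, G contains the cycle 1–5–2–6–1, so G is not a forest; only forests have treewidth ≤ 1, hence tw(G) ≥ 2. The upper and lower bounds meet at 2, so that is the treewidth.

Treewidth 2.
One such decomposition:
Bags: B1 = {1, 5, 6}  B2 = {2, 5, 6}  B3 = {2, 4, 6}  B4 = {2, 3, 4}
Tree: B1–B2, B2–B3, B3–B4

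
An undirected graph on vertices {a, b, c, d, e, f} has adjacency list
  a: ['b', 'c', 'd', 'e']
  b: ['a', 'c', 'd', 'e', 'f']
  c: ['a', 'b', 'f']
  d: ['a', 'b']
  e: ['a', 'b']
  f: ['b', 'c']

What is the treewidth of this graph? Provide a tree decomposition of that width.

Treewidth 2.
One such decomposition:
Bags: B1 = {a, b, d}  B2 = {a, b, c}  B3 = {b, c, f}  B4 = {a, b, e}
Tree: B1–B2, B2–B3, B2–B4

The largest bag has 3 vertices, giving width 2; this decomposition certifies tw(G) ≤ 2. On the other hand G contains the 3-clique {a, b, d}. A clique must lie in a single bag of any decomposition, so no decomposition can have width below 2. The upper and lower bounds meet at 2, so that is the treewidth.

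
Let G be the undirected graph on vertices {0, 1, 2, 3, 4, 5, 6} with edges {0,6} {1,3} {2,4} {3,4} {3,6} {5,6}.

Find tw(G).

A width-1 tree decomposition is:
Bags: B1 = {1, 3}  B2 = {3, 6}  B3 = {3, 4}  B4 = {0, 6}  B5 = {2, 4}  B6 = {5, 6}
Tree: B1–B2, B1–B3, B2–B4, B3–B5, B2–B6
The largest bag has 2 vertices, giving width 1; this decomposition certifies tw(G) ≤ 1. G has an edge, so its treewidth is at least 1. Combining the bounds, tw(G) = 1.

1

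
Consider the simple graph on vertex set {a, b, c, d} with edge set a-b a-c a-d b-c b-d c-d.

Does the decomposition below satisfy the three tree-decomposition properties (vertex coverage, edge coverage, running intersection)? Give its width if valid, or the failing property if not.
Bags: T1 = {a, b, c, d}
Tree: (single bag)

Yes; width 3.

Vertex coverage: the bags together contain {a, b, c, d}, the full vertex set. Edge coverage: each edge of G has both endpoints in at least one bag. Running intersection: for every vertex, the bags containing it form a connected subtree. All three properties hold, so this is a valid tree decomposition of width max|bag| − 1 = 3, and hence tw(G) ≤ 3.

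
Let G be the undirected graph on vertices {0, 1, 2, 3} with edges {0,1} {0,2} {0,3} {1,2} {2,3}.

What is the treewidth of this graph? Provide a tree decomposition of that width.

Treewidth 2.
Bags: B1 = {0, 2, 3}  B2 = {0, 1, 2}
Tree: B1–B2

The largest bag has 3 vertices, giving width 2; this decomposition certifies tw(G) ≤ 2. On the other hand G contains the 3-clique {0, 1, 2}. A clique must lie in a single bag of any decomposition, so no decomposition can have width below 2. The upper and lower bounds meet at 2, so that is the treewidth.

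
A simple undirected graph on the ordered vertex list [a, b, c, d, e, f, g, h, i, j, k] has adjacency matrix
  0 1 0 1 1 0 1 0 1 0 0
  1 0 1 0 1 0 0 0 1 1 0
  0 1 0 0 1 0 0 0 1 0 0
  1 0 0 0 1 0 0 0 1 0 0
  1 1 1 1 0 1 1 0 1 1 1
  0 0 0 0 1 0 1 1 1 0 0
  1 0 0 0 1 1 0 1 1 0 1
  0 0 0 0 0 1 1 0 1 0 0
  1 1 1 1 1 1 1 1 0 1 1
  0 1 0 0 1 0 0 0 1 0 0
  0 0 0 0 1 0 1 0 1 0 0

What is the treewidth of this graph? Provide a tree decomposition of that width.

Treewidth 3.
One such decomposition:
Bags: B1 = {a, b, e, i}  B2 = {a, e, g, i}  B3 = {e, f, g, i}  B4 = {a, d, e, i}  B5 = {b, e, i, j}  B6 = {f, g, h, i}  B7 = {b, c, e, i}  B8 = {e, g, i, k}
Tree: B1–B2, B2–B3, B2–B4, B1–B5, B3–B6, B1–B7, B2–B8

The largest bag has 4 vertices, giving width 3; this decomposition certifies tw(G) ≤ 3. On the other hand G contains the 4-clique {a, d, e, i}. A clique must lie in a single bag of any decomposition, so no decomposition can have width below 3. Therefore the treewidth is 3.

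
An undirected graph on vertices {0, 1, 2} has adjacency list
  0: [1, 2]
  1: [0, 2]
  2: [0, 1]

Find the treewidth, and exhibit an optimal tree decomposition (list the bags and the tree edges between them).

Treewidth 2.
One optimal decomposition is:
Bags: B1 = {0, 1, 2}
Tree: (single bag)

With just one bag of size 3, the width is 3 − 1 = 2, so tw(G) ≤ 2. On the other hand G contains the 3-clique {0, 1, 2}. A clique must lie in a single bag of any decomposition, so no decomposition can have width below 2. Therefore the treewidth is 2.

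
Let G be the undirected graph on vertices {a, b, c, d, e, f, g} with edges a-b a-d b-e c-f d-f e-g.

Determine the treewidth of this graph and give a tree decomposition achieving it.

Treewidth 1.
One such decomposition:
Bags: B1 = {e, g}  B2 = {b, e}  B3 = {a, b}  B4 = {a, d}  B5 = {d, f}  B6 = {c, f}
Tree: B1–B2, B2–B3, B3–B4, B4–B5, B5–B6

Each bag holds 2 vertices, so the decomposition has width 1, which upper-bounds the treewidth. Since G has at least one edge (e.g. g–e), it is not an edgeless graph, so tw(G) ≥ 1. Combining the bounds, tw(G) = 1.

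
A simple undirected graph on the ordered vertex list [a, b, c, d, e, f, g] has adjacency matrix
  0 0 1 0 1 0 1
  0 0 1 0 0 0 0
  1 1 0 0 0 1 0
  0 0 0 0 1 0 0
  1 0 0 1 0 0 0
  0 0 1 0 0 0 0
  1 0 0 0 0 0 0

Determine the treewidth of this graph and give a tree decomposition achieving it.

Treewidth 1.
Bags: B1 = {a, e}  B2 = {a, g}  B3 = {a, c}  B4 = {c, f}  B5 = {d, e}  B6 = {b, c}
Tree: B1–B2, B2–B3, B3–B4, B1–B5, B3–B6

Each bag holds 2 vertices, so the decomposition has width 1, which upper-bounds the treewidth. Any graph with an edge has treewidth ≥ 1, and G has the edge e–a. Combining the bounds, tw(G) = 1.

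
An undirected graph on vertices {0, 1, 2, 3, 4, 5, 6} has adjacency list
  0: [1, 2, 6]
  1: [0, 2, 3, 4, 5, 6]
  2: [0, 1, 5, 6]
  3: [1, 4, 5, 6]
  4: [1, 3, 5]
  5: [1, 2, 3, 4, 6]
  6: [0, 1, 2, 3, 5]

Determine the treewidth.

3

A width-3 tree decomposition is:
Bags: B1 = {1, 2, 5, 6}  B2 = {0, 1, 2, 6}  B3 = {1, 3, 5, 6}  B4 = {1, 3, 4, 5}
Tree: B1–B2, B1–B3, B3–B4
Each bag holds 4 vertices, so the decomposition has width 3, which upper-bounds the treewidth. On the other hand G contains the 4-clique {0, 1, 2, 6}. A clique must lie in a single bag of any decomposition, so no decomposition can have width below 3. The upper and lower bounds meet at 3, so that is the treewidth.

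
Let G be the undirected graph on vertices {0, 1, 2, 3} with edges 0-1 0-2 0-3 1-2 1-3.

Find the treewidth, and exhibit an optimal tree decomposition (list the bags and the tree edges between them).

Treewidth 2.
Bags: B1 = {0, 1, 2}  B2 = {0, 1, 3}
Tree: B1–B2

Every bag has size at most 3, so the width is 3 − 1 = 2 and tw(G) ≤ 2. On the other hand G contains the 3-clique {0, 1, 2}. A clique must lie in a single bag of any decomposition, so no decomposition can have width below 2. Therefore the treewidth is 2.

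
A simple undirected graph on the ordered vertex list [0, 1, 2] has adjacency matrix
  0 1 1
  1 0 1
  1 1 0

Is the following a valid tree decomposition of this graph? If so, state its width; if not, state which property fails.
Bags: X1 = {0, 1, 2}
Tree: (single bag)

Yes; width 2.

Every vertex of G appears in some bag (union = {0, 1, 2}); every edge is covered by a bag; and for each vertex v the set of bags containing v is connected in the bag tree. The decomposition is therefore valid. The largest bag has 3 vertices, so the width is 2.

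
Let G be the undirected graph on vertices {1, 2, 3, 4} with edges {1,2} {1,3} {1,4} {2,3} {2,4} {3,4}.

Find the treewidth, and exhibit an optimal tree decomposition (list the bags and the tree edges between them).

A single bag containing all 4 vertices is trivially a valid decomposition of width 3. Conversely, {1, 2, 3, 4} is a clique of size 4, and the vertices of any clique must share a bag in every tree decomposition; so some bag has ≥ 4 vertices and tw(G) ≥ 3. Combining the bounds, tw(G) = 3.

Treewidth 3.
One optimal decomposition is:
Bags: B1 = {1, 2, 3, 4}
Tree: (single bag)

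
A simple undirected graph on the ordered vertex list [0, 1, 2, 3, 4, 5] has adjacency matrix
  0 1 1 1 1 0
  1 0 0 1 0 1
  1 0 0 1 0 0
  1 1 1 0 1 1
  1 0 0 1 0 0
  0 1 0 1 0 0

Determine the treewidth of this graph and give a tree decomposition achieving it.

Treewidth 2.
Bags: B1 = {1, 3, 5}  B2 = {0, 1, 3}  B3 = {0, 2, 3}  B4 = {0, 3, 4}
Tree: B1–B2, B2–B3, B3–B4

The largest bag has 3 vertices, giving width 2; this decomposition certifies tw(G) ≤ 2. On the other hand G contains the 3-clique {0, 1, 3}. A clique must lie in a single bag of any decomposition, so no decomposition can have width below 2. Hence tw(G) = 2 exactly.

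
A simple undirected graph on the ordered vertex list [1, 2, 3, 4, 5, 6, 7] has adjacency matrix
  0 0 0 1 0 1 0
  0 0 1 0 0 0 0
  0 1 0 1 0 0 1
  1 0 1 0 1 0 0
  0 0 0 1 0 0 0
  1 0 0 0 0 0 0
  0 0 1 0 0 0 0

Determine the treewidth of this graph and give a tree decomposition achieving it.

Treewidth 1.
One optimal decomposition is:
Bags: B1 = {3, 4}  B2 = {3, 7}  B3 = {2, 3}  B4 = {4, 5}  B5 = {1, 4}  B6 = {1, 6}
Tree: B1–B2, B2–B3, B1–B4, B1–B5, B5–B6

Each bag holds 2 vertices, so the decomposition has width 1, which upper-bounds the treewidth. Any graph with an edge has treewidth ≥ 1, and G has the edge 4–3. Therefore the treewidth is 1.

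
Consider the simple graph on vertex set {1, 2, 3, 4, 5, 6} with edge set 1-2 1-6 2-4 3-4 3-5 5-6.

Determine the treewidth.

2

A width-2 tree decomposition is:
Bags: B1 = {2, 3, 4}  B2 = {2, 3, 5}  B3 = {2, 5, 6}  B4 = {1, 2, 6}
Tree: B1–B2, B2–B3, B3–B4
Every bag has size at most 3, so the width is 3 − 1 = 2 and tw(G) ≤ 2. The edges 2–4–3–5–6–1–2 form a cycle, so G is not a tree and its treewidth is at least 2. The upper and lower bounds meet at 2, so that is the treewidth.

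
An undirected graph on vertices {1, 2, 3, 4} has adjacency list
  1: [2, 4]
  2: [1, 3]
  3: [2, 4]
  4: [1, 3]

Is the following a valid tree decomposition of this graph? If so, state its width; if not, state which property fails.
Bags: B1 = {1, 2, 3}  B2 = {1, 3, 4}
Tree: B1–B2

Checking the three conditions: (i) the bags cover all of {1, 2, 3, 4}; (ii) for each edge, some bag contains both endpoints; (iii) the bags containing any fixed vertex form a subtree. All hold, so the decomposition is valid with width 3 − 1 = 2.

Yes; width 2.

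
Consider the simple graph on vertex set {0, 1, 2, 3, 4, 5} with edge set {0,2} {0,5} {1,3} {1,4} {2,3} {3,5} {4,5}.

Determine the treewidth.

2

A width-2 tree decomposition is:
Bags: B1 = {0, 2, 3}  B2 = {0, 3, 5}  B3 = {1, 3, 5}  B4 = {1, 4, 5}
Tree: B1–B2, B2–B3, B3–B4
Each bag holds 3 vertices, so the decomposition has width 2, which upper-bounds the treewidth. Since 2–0–5–3–2 is a cycle in G, G is not acyclic. Forests are exactly the graphs of treewidth ≤ 1, so tw(G) ≥ 2. The upper and lower bounds meet at 2, so that is the treewidth.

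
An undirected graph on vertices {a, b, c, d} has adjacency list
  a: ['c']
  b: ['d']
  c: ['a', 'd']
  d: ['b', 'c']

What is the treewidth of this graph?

A width-1 tree decomposition is:
Bags: B1 = {b, d}  B2 = {c, d}  B3 = {a, c}
Tree: B1–B2, B2–B3
Each bag holds 2 vertices, so the decomposition has width 1, which upper-bounds the treewidth. Since G has at least one edge (e.g. d–b), it is not an edgeless graph, so tw(G) ≥ 1. The upper and lower bounds meet at 1, so that is the treewidth.

1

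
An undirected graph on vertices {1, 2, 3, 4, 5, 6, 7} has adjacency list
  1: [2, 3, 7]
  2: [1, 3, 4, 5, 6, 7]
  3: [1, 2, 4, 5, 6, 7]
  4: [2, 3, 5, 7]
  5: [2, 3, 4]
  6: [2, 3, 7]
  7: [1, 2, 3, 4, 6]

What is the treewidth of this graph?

A width-3 tree decomposition is:
Bags: B1 = {1, 2, 3, 7}  B2 = {2, 3, 4, 7}  B3 = {2, 3, 6, 7}  B4 = {2, 3, 4, 5}
Tree: B1–B2, B1–B3, B2–B4
Every bag has size at most 4, so the width is 4 − 1 = 3 and tw(G) ≤ 3. For the lower bound, the 4 vertices {2, 3, 4, 5} are pairwise adjacent, and any tree decomposition puts a clique entirely inside one bag — forcing width ≥ 3. The upper and lower bounds meet at 3, so that is the treewidth.

3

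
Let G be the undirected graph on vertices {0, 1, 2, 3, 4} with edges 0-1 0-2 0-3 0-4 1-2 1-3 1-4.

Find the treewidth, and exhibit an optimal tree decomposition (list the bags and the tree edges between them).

Treewidth 2.
One optimal decomposition is:
Bags: B1 = {0, 1, 3}  B2 = {0, 1, 4}  B3 = {0, 1, 2}
Tree: B1–B2, B1–B3

Each bag holds 3 vertices, so the decomposition has width 2, which upper-bounds the treewidth. Conversely, {0, 1, 2} is a clique of size 3, and the vertices of any clique must share a bag in every tree decomposition; so some bag has ≥ 3 vertices and tw(G) ≥ 2. The upper and lower bounds meet at 2, so that is the treewidth.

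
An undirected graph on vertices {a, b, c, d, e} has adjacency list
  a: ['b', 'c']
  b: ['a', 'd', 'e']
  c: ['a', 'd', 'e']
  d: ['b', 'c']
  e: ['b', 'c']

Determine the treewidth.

A width-2 tree decomposition is:
Bags: B1 = {b, c, d}  B2 = {a, b, c}  B3 = {b, c, e}
Tree: B1–B2, B2–B3
Every bag has size at most 3, so the width is 3 − 1 = 2 and tw(G) ≤ 2. For the lower bound, G contains the cycle b–d–c–a–b, so G is not a forest; only forests have treewidth ≤ 1, hence tw(G) ≥ 2. Therefore the treewidth is 2.

2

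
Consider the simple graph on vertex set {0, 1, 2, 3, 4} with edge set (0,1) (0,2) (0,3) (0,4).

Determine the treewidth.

1

A width-1 tree decomposition is:
Bags: B1 = {0, 1}  B2 = {0, 2}  B3 = {0, 4}  B4 = {0, 3}
Tree: B1–B2, B2–B3, B3–B4
The largest bag has 2 vertices, giving width 1; this decomposition certifies tw(G) ≤ 1. Since G has at least one edge (e.g. 1–0), it is not an edgeless graph, so tw(G) ≥ 1. Hence tw(G) = 1 exactly.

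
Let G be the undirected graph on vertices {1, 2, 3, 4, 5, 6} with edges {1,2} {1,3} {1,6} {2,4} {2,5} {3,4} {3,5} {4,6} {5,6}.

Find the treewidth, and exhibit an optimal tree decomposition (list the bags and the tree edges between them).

The largest bag has 4 vertices, giving width 3; this decomposition certifies tw(G) ≤ 3. For the lower bound: the 4 vertex sets {2,5}, {1,3}, {4}, {6} are disjoint, each induces a connected subgraph, and every pair is joined by at least one edge of G. Contracting each set to a single vertex therefore yields K_{4} as a minor, and since treewidth is minor-monotone, tw(G) ≥ tw(K_{4}) = 3. The upper and lower bounds meet at 3, so that is the treewidth.

Treewidth 3.
One such decomposition:
Bags: B1 = {1, 2, 4, 5}  B2 = {1, 3, 4, 5}  B3 = {1, 4, 5, 6}
Tree: B1–B2, B2–B3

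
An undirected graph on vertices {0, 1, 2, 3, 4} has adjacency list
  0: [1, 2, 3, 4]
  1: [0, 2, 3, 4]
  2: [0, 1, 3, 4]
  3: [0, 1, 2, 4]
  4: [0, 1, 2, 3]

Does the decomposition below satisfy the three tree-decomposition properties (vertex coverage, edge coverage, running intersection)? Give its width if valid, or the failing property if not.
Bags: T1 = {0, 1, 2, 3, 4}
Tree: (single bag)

Every vertex of G appears in some bag (union = {0, 1, 2, 3, 4}); every edge is covered by a bag; and for each vertex v the set of bags containing v is connected in the bag tree. The decomposition is therefore valid. The largest bag has 5 vertices, so the width is 4.

Yes; width 4.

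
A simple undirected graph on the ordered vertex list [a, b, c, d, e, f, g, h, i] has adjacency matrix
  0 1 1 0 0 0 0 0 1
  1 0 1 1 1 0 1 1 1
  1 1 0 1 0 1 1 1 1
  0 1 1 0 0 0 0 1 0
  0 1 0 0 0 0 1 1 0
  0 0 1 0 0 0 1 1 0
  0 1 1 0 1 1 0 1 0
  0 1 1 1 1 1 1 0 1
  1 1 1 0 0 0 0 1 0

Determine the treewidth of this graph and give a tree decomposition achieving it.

Treewidth 3.
One optimal decomposition is:
Bags: B1 = {b, c, h, i}  B2 = {b, c, d, h}  B3 = {a, b, c, i}  B4 = {b, c, g, h}  B5 = {c, f, g, h}  B6 = {b, e, g, h}
Tree: B1–B2, B1–B3, B2–B4, B4–B5, B4–B6

Every bag has size at most 4, so the width is 4 − 1 = 3 and tw(G) ≤ 3. On the other hand G contains the 4-clique {c, f, g, h}. A clique must lie in a single bag of any decomposition, so no decomposition can have width below 3. The upper and lower bounds meet at 3, so that is the treewidth.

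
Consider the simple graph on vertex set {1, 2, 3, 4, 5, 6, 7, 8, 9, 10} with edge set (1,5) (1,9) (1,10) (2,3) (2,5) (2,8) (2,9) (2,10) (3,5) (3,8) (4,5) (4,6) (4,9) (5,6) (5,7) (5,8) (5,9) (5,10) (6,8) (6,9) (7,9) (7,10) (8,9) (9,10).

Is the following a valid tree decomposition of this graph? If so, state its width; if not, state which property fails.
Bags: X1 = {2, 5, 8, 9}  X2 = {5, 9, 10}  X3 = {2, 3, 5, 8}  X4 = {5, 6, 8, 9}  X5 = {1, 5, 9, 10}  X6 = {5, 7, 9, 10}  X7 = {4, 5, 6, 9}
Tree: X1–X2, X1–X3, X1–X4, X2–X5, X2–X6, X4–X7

No — edge (2,10) lies in no bag.

A tree decomposition must satisfy three properties: every vertex lies in some bag; for every edge, both endpoints lie together in some bag; and for every vertex, the bags containing it form a connected subtree. Here edge (2,10) lies in no bag, so the decomposition is invalid.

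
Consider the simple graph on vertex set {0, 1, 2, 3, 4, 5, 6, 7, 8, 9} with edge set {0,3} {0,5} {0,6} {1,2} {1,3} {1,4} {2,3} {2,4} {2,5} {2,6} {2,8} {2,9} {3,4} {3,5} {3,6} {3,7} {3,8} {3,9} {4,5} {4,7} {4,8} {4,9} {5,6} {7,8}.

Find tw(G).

3

A width-3 tree decomposition is:
Bags: B1 = {3, 4, 7, 8}  B2 = {2, 3, 4, 8}  B3 = {2, 3, 4, 5}  B4 = {1, 2, 3, 4}  B5 = {2, 3, 5, 6}  B6 = {2, 3, 4, 9}  B7 = {0, 3, 5, 6}
Tree: B1–B2, B2–B3, B2–B4, B3–B5, B2–B6, B5–B7
The largest bag has 4 vertices, giving width 3; this decomposition certifies tw(G) ≤ 3. For the lower bound, the 4 vertices {0, 3, 5, 6} are pairwise adjacent, and any tree decomposition puts a clique entirely inside one bag — forcing width ≥ 3. The upper and lower bounds meet at 3, so that is the treewidth.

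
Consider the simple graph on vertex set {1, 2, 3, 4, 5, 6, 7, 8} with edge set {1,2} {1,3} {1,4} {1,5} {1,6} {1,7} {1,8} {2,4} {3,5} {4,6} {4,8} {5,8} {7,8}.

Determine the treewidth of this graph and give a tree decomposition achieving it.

Every bag has size at most 3, so the width is 3 − 1 = 2 and tw(G) ≤ 2. On the other hand G contains the 3-clique {1, 3, 5}. A clique must lie in a single bag of any decomposition, so no decomposition can have width below 2. Hence tw(G) = 2 exactly.

Treewidth 2.
Bags: B1 = {1, 4, 8}  B2 = {1, 7, 8}  B3 = {1, 2, 4}  B4 = {1, 4, 6}  B5 = {1, 5, 8}  B6 = {1, 3, 5}
Tree: B1–B2, B1–B3, B1–B4, B1–B5, B5–B6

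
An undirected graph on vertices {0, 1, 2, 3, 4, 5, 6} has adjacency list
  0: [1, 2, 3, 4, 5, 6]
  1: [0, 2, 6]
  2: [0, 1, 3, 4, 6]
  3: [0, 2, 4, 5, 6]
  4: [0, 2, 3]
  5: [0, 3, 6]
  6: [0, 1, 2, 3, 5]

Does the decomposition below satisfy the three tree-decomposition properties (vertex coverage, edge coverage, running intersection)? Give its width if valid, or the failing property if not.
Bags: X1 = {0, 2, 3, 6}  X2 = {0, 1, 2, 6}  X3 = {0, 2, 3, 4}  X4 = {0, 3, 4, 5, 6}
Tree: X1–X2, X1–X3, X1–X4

No — bags containing vertex 4 are not connected in the tree.

A tree decomposition must satisfy three properties: every vertex lies in some bag; for every edge, both endpoints lie together in some bag; and for every vertex, the bags containing it form a connected subtree. Here bags containing vertex 4 are not connected in the tree, so the decomposition is invalid.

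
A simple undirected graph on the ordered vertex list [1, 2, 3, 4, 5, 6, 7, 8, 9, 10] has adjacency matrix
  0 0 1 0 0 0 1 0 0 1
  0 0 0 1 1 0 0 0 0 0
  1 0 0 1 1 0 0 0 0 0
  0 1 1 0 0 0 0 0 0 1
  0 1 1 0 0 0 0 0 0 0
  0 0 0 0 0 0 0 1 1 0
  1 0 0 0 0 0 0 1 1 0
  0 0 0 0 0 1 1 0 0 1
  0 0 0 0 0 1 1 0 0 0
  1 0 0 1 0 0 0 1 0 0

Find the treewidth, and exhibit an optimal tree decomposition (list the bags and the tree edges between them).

The largest bag has 3 vertices, giving width 2; this decomposition certifies tw(G) ≤ 2. For the lower bound, G contains the cycle 5–2–4–3–5, so G is not a forest; only forests have treewidth ≤ 1, hence tw(G) ≥ 2. Therefore the treewidth is 2.

Treewidth 2.
One such decomposition:
Bags: B1 = {2, 3, 5}  B2 = {2, 3, 4}  B3 = {1, 3, 4}  B4 = {1, 4, 10}  B5 = {1, 7, 10}  B6 = {7, 8, 10}  B7 = {7, 8, 9}  B8 = {6, 8, 9}
Tree: B1–B2, B2–B3, B3–B4, B4–B5, B5–B6, B6–B7, B7–B8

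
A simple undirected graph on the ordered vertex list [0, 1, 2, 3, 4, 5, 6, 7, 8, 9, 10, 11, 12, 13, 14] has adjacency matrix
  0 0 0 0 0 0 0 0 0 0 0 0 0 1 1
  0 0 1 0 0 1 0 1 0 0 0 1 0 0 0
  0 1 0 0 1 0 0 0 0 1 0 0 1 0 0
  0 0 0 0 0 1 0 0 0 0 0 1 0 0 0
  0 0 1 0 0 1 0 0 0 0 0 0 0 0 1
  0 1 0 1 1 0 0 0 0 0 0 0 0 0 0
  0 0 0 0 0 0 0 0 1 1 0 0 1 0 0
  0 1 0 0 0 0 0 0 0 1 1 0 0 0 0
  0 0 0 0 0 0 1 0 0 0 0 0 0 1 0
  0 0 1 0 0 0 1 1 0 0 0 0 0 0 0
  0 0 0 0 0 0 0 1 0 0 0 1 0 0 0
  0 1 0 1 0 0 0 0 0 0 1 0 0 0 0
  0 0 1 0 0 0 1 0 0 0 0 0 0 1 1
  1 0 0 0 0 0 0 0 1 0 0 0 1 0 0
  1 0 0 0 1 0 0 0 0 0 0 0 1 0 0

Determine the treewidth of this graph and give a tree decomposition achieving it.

The largest bag has 4 vertices, giving width 3; this decomposition certifies tw(G) ≤ 3. For the lower bound: the 4 vertex sets {0,8,13}, {6}, {12}, {2,4,9,14} are disjoint, each induces a connected subgraph, and every pair is joined by at least one edge of G. Contracting each set to a single vertex therefore yields K_{4} as a minor, and since treewidth is minor-monotone, tw(G) ≥ tw(K_{4}) = 3. Therefore the treewidth is 3.

Treewidth 3.
One optimal decomposition is:
Bags: B1 = {0, 6, 8, 13}  B2 = {0, 6, 12, 13}  B3 = {0, 6, 12, 14}  B4 = {6, 9, 12, 14}  B5 = {2, 9, 12, 14}  B6 = {2, 4, 9, 14}  B7 = {2, 4, 7, 9}  B8 = {1, 2, 4, 7}  B9 = {1, 4, 5, 7}  B10 = {1, 5, 7, 10}  B11 = {1, 5, 10, 11}  B12 = {3, 5, 10, 11}
Tree: B1–B2, B2–B3, B3–B4, B4–B5, B5–B6, B6–B7, B7–B8, B8–B9, B9–B10, B10–B11, B11–B12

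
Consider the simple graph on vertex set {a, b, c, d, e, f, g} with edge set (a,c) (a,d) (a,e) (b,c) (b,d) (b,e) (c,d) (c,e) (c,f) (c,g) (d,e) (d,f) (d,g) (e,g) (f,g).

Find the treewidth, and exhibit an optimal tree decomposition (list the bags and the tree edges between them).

Treewidth 3.
One such decomposition:
Bags: B1 = {a, c, d, e}  B2 = {c, d, e, g}  B3 = {b, c, d, e}  B4 = {c, d, f, g}
Tree: B1–B2, B1–B3, B2–B4

Each bag holds 4 vertices, so the decomposition has width 3, which upper-bounds the treewidth. Conversely, {c, d, e, g} is a clique of size 4, and the vertices of any clique must share a bag in every tree decomposition; so some bag has ≥ 4 vertices and tw(G) ≥ 3. The upper and lower bounds meet at 3, so that is the treewidth.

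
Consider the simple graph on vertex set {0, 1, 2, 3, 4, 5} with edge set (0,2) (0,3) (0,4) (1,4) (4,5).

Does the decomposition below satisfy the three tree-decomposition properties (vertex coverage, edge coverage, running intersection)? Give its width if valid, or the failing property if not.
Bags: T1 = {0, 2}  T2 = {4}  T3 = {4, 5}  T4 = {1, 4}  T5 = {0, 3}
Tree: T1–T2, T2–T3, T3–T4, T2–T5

No — edge (0,4) lies in no bag.

A tree decomposition must satisfy three properties: every vertex lies in some bag; for every edge, both endpoints lie together in some bag; and for every vertex, the bags containing it form a connected subtree. Here edge (0,4) lies in no bag, so the decomposition is invalid.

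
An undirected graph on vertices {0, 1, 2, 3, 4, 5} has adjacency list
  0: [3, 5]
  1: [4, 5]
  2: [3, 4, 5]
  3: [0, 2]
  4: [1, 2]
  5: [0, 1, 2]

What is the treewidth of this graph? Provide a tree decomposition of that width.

Every bag has size at most 3, so the width is 3 − 1 = 2 and tw(G) ≤ 2. The edges 3–0–5–2–3 form a cycle, so G is not a tree and its treewidth is at least 2. Combining the bounds, tw(G) = 2.

Treewidth 2.
Bags: B1 = {0, 2, 3}  B2 = {0, 2, 5}  B3 = {2, 4, 5}  B4 = {1, 4, 5}
Tree: B1–B2, B2–B3, B3–B4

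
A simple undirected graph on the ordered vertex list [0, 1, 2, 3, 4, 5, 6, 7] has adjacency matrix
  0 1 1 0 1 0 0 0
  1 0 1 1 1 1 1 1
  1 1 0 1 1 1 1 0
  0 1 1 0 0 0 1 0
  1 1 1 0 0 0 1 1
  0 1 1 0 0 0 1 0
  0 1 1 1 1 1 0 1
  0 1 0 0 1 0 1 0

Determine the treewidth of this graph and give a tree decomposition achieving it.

Treewidth 3.
One such decomposition:
Bags: B1 = {1, 2, 4, 6}  B2 = {0, 1, 2, 4}  B3 = {1, 2, 3, 6}  B4 = {1, 2, 5, 6}  B5 = {1, 4, 6, 7}
Tree: B1–B2, B1–B3, B1–B4, B1–B5

The largest bag has 4 vertices, giving width 3; this decomposition certifies tw(G) ≤ 3. For the lower bound, the 4 vertices {0, 1, 2, 4} are pairwise adjacent, and any tree decomposition puts a clique entirely inside one bag — forcing width ≥ 3. Combining the bounds, tw(G) = 3.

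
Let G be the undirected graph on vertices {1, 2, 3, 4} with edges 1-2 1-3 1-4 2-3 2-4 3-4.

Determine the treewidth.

A width-3 tree decomposition is:
Bags: B1 = {1, 2, 3, 4}
Tree: (single bag)
A single bag containing all 4 vertices is trivially a valid decomposition of width 3. Conversely, {1, 2, 3, 4} is a clique of size 4, and the vertices of any clique must share a bag in every tree decomposition; so some bag has ≥ 4 vertices and tw(G) ≥ 3. The upper and lower bounds meet at 3, so that is the treewidth.

3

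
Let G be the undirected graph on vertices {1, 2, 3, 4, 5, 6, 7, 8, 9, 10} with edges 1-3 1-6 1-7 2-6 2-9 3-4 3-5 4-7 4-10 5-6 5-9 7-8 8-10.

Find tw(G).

A width-2 tree decomposition is:
Bags: B1 = {2, 6, 9}  B2 = {5, 6, 9}  B3 = {1, 5, 6}  B4 = {1, 3, 5}  B5 = {1, 3, 7}  B6 = {3, 4, 7}  B7 = {4, 7, 8}  B8 = {4, 8, 10}
Tree: B1–B2, B2–B3, B3–B4, B4–B5, B5–B6, B6–B7, B7–B8
Each bag holds 3 vertices, so the decomposition has width 2, which upper-bounds the treewidth. Since 2–9–5–6–2 is a cycle in G, G is not acyclic. Forests are exactly the graphs of treewidth ≤ 1, so tw(G) ≥ 2. Hence tw(G) = 2 exactly.

2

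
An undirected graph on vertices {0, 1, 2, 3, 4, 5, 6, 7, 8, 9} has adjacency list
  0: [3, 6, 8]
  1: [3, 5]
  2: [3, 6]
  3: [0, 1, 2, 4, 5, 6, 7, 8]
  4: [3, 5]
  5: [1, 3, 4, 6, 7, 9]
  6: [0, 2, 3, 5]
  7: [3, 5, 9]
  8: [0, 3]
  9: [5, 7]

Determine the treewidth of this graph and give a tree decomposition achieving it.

Every bag has size at most 3, so the width is 3 − 1 = 2 and tw(G) ≤ 2. For the lower bound, the 3 vertices {5, 7, 9} are pairwise adjacent, and any tree decomposition puts a clique entirely inside one bag — forcing width ≥ 2. Combining the bounds, tw(G) = 2.

Treewidth 2.
One optimal decomposition is:
Bags: B1 = {1, 3, 5}  B2 = {3, 5, 6}  B3 = {3, 4, 5}  B4 = {3, 5, 7}  B5 = {2, 3, 6}  B6 = {0, 3, 6}  B7 = {0, 3, 8}  B8 = {5, 7, 9}
Tree: B1–B2, B2–B3, B2–B4, B2–B5, B2–B6, B6–B7, B4–B8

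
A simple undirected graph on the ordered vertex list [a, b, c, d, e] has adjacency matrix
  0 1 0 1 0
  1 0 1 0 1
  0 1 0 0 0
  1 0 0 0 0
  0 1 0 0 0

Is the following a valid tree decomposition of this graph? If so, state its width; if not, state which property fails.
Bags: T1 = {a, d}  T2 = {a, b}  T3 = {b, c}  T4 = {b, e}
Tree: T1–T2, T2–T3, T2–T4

Yes; width 1.

Checking the three conditions: (i) the bags cover all of {a, b, c, d, e}; (ii) for each edge, some bag contains both endpoints; (iii) the bags containing any fixed vertex form a subtree. All hold, so the decomposition is valid with width 2 − 1 = 1.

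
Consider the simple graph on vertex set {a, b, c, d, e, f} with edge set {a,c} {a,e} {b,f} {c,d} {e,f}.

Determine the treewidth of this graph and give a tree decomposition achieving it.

The largest bag has 2 vertices, giving width 1; this decomposition certifies tw(G) ≤ 1. Since G has at least one edge (e.g. d–c), it is not an edgeless graph, so tw(G) ≥ 1. Hence tw(G) = 1 exactly.

Treewidth 1.
One such decomposition:
Bags: B1 = {c, d}  B2 = {a, c}  B3 = {a, e}  B4 = {e, f}  B5 = {b, f}
Tree: B1–B2, B2–B3, B3–B4, B4–B5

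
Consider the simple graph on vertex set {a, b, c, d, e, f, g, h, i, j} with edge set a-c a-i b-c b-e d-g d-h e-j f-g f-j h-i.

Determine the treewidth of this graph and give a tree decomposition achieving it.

Treewidth 2.
One optimal decomposition is:
Bags: B1 = {d, g, h}  B2 = {f, g, h}  B3 = {f, h, j}  B4 = {e, h, j}  B5 = {b, e, h}  B6 = {b, c, h}  B7 = {a, c, h}  B8 = {a, h, i}
Tree: B1–B2, B2–B3, B3–B4, B4–B5, B5–B6, B6–B7, B7–B8

Each bag holds 3 vertices, so the decomposition has width 2, which upper-bounds the treewidth. For the lower bound, G contains the cycle h–d–g–f–j–e–b–c–a–i–h, so G is not a forest; only forests have treewidth ≤ 1, hence tw(G) ≥ 2. Combining the bounds, tw(G) = 2.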